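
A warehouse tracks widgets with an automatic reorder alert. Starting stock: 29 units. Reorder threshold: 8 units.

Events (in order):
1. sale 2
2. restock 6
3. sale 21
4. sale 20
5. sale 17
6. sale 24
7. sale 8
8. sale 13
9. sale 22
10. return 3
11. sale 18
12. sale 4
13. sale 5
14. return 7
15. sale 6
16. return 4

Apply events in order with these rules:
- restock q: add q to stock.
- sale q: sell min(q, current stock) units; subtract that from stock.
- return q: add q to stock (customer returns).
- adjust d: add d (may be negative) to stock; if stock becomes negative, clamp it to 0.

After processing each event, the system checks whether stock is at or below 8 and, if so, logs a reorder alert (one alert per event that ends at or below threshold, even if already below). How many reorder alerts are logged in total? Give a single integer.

Answer: 13

Derivation:
Processing events:
Start: stock = 29
  Event 1 (sale 2): sell min(2,29)=2. stock: 29 - 2 = 27. total_sold = 2
  Event 2 (restock 6): 27 + 6 = 33
  Event 3 (sale 21): sell min(21,33)=21. stock: 33 - 21 = 12. total_sold = 23
  Event 4 (sale 20): sell min(20,12)=12. stock: 12 - 12 = 0. total_sold = 35
  Event 5 (sale 17): sell min(17,0)=0. stock: 0 - 0 = 0. total_sold = 35
  Event 6 (sale 24): sell min(24,0)=0. stock: 0 - 0 = 0. total_sold = 35
  Event 7 (sale 8): sell min(8,0)=0. stock: 0 - 0 = 0. total_sold = 35
  Event 8 (sale 13): sell min(13,0)=0. stock: 0 - 0 = 0. total_sold = 35
  Event 9 (sale 22): sell min(22,0)=0. stock: 0 - 0 = 0. total_sold = 35
  Event 10 (return 3): 0 + 3 = 3
  Event 11 (sale 18): sell min(18,3)=3. stock: 3 - 3 = 0. total_sold = 38
  Event 12 (sale 4): sell min(4,0)=0. stock: 0 - 0 = 0. total_sold = 38
  Event 13 (sale 5): sell min(5,0)=0. stock: 0 - 0 = 0. total_sold = 38
  Event 14 (return 7): 0 + 7 = 7
  Event 15 (sale 6): sell min(6,7)=6. stock: 7 - 6 = 1. total_sold = 44
  Event 16 (return 4): 1 + 4 = 5
Final: stock = 5, total_sold = 44

Checking against threshold 8:
  After event 1: stock=27 > 8
  After event 2: stock=33 > 8
  After event 3: stock=12 > 8
  After event 4: stock=0 <= 8 -> ALERT
  After event 5: stock=0 <= 8 -> ALERT
  After event 6: stock=0 <= 8 -> ALERT
  After event 7: stock=0 <= 8 -> ALERT
  After event 8: stock=0 <= 8 -> ALERT
  After event 9: stock=0 <= 8 -> ALERT
  After event 10: stock=3 <= 8 -> ALERT
  After event 11: stock=0 <= 8 -> ALERT
  After event 12: stock=0 <= 8 -> ALERT
  After event 13: stock=0 <= 8 -> ALERT
  After event 14: stock=7 <= 8 -> ALERT
  After event 15: stock=1 <= 8 -> ALERT
  After event 16: stock=5 <= 8 -> ALERT
Alert events: [4, 5, 6, 7, 8, 9, 10, 11, 12, 13, 14, 15, 16]. Count = 13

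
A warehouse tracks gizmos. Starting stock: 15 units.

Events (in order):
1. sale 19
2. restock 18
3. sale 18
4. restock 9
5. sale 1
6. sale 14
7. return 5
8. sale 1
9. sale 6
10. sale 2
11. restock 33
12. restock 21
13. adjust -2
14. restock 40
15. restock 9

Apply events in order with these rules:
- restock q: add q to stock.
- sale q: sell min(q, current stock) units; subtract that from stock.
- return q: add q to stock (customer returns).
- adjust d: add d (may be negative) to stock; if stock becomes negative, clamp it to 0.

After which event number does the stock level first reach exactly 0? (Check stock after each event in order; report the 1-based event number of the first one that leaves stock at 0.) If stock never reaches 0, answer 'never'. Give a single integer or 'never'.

Processing events:
Start: stock = 15
  Event 1 (sale 19): sell min(19,15)=15. stock: 15 - 15 = 0. total_sold = 15
  Event 2 (restock 18): 0 + 18 = 18
  Event 3 (sale 18): sell min(18,18)=18. stock: 18 - 18 = 0. total_sold = 33
  Event 4 (restock 9): 0 + 9 = 9
  Event 5 (sale 1): sell min(1,9)=1. stock: 9 - 1 = 8. total_sold = 34
  Event 6 (sale 14): sell min(14,8)=8. stock: 8 - 8 = 0. total_sold = 42
  Event 7 (return 5): 0 + 5 = 5
  Event 8 (sale 1): sell min(1,5)=1. stock: 5 - 1 = 4. total_sold = 43
  Event 9 (sale 6): sell min(6,4)=4. stock: 4 - 4 = 0. total_sold = 47
  Event 10 (sale 2): sell min(2,0)=0. stock: 0 - 0 = 0. total_sold = 47
  Event 11 (restock 33): 0 + 33 = 33
  Event 12 (restock 21): 33 + 21 = 54
  Event 13 (adjust -2): 54 + -2 = 52
  Event 14 (restock 40): 52 + 40 = 92
  Event 15 (restock 9): 92 + 9 = 101
Final: stock = 101, total_sold = 47

First zero at event 1.

Answer: 1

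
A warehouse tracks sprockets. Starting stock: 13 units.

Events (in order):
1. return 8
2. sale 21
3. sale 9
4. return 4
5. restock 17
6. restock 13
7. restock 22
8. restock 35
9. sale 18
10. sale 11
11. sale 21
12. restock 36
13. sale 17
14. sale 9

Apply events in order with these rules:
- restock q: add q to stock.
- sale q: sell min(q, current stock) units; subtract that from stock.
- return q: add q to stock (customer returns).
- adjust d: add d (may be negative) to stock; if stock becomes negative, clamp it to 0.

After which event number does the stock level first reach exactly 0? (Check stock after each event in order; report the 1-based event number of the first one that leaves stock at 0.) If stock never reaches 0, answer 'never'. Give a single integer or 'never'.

Processing events:
Start: stock = 13
  Event 1 (return 8): 13 + 8 = 21
  Event 2 (sale 21): sell min(21,21)=21. stock: 21 - 21 = 0. total_sold = 21
  Event 3 (sale 9): sell min(9,0)=0. stock: 0 - 0 = 0. total_sold = 21
  Event 4 (return 4): 0 + 4 = 4
  Event 5 (restock 17): 4 + 17 = 21
  Event 6 (restock 13): 21 + 13 = 34
  Event 7 (restock 22): 34 + 22 = 56
  Event 8 (restock 35): 56 + 35 = 91
  Event 9 (sale 18): sell min(18,91)=18. stock: 91 - 18 = 73. total_sold = 39
  Event 10 (sale 11): sell min(11,73)=11. stock: 73 - 11 = 62. total_sold = 50
  Event 11 (sale 21): sell min(21,62)=21. stock: 62 - 21 = 41. total_sold = 71
  Event 12 (restock 36): 41 + 36 = 77
  Event 13 (sale 17): sell min(17,77)=17. stock: 77 - 17 = 60. total_sold = 88
  Event 14 (sale 9): sell min(9,60)=9. stock: 60 - 9 = 51. total_sold = 97
Final: stock = 51, total_sold = 97

First zero at event 2.

Answer: 2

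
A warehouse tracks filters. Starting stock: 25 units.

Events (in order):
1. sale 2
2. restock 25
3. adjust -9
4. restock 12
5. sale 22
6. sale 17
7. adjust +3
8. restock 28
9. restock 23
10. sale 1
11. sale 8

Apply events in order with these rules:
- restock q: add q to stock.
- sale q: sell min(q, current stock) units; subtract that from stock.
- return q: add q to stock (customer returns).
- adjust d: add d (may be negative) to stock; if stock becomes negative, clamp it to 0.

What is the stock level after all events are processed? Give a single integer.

Answer: 57

Derivation:
Processing events:
Start: stock = 25
  Event 1 (sale 2): sell min(2,25)=2. stock: 25 - 2 = 23. total_sold = 2
  Event 2 (restock 25): 23 + 25 = 48
  Event 3 (adjust -9): 48 + -9 = 39
  Event 4 (restock 12): 39 + 12 = 51
  Event 5 (sale 22): sell min(22,51)=22. stock: 51 - 22 = 29. total_sold = 24
  Event 6 (sale 17): sell min(17,29)=17. stock: 29 - 17 = 12. total_sold = 41
  Event 7 (adjust +3): 12 + 3 = 15
  Event 8 (restock 28): 15 + 28 = 43
  Event 9 (restock 23): 43 + 23 = 66
  Event 10 (sale 1): sell min(1,66)=1. stock: 66 - 1 = 65. total_sold = 42
  Event 11 (sale 8): sell min(8,65)=8. stock: 65 - 8 = 57. total_sold = 50
Final: stock = 57, total_sold = 50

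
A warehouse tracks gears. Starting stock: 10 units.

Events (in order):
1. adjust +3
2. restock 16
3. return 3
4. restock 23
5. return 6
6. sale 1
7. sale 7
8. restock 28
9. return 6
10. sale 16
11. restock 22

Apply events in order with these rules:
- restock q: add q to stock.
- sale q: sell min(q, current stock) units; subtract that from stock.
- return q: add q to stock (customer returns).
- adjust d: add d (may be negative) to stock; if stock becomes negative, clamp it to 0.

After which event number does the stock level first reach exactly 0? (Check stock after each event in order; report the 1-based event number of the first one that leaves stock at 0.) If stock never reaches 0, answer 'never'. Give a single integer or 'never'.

Processing events:
Start: stock = 10
  Event 1 (adjust +3): 10 + 3 = 13
  Event 2 (restock 16): 13 + 16 = 29
  Event 3 (return 3): 29 + 3 = 32
  Event 4 (restock 23): 32 + 23 = 55
  Event 5 (return 6): 55 + 6 = 61
  Event 6 (sale 1): sell min(1,61)=1. stock: 61 - 1 = 60. total_sold = 1
  Event 7 (sale 7): sell min(7,60)=7. stock: 60 - 7 = 53. total_sold = 8
  Event 8 (restock 28): 53 + 28 = 81
  Event 9 (return 6): 81 + 6 = 87
  Event 10 (sale 16): sell min(16,87)=16. stock: 87 - 16 = 71. total_sold = 24
  Event 11 (restock 22): 71 + 22 = 93
Final: stock = 93, total_sold = 24

Stock never reaches 0.

Answer: never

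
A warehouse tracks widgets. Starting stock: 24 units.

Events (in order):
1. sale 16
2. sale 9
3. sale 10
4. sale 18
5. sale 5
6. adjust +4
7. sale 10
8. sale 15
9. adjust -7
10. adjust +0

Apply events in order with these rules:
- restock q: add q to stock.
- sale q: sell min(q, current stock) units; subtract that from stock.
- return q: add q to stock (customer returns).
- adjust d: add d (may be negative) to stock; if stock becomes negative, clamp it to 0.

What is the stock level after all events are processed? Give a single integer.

Answer: 0

Derivation:
Processing events:
Start: stock = 24
  Event 1 (sale 16): sell min(16,24)=16. stock: 24 - 16 = 8. total_sold = 16
  Event 2 (sale 9): sell min(9,8)=8. stock: 8 - 8 = 0. total_sold = 24
  Event 3 (sale 10): sell min(10,0)=0. stock: 0 - 0 = 0. total_sold = 24
  Event 4 (sale 18): sell min(18,0)=0. stock: 0 - 0 = 0. total_sold = 24
  Event 5 (sale 5): sell min(5,0)=0. stock: 0 - 0 = 0. total_sold = 24
  Event 6 (adjust +4): 0 + 4 = 4
  Event 7 (sale 10): sell min(10,4)=4. stock: 4 - 4 = 0. total_sold = 28
  Event 8 (sale 15): sell min(15,0)=0. stock: 0 - 0 = 0. total_sold = 28
  Event 9 (adjust -7): 0 + -7 = 0 (clamped to 0)
  Event 10 (adjust +0): 0 + 0 = 0
Final: stock = 0, total_sold = 28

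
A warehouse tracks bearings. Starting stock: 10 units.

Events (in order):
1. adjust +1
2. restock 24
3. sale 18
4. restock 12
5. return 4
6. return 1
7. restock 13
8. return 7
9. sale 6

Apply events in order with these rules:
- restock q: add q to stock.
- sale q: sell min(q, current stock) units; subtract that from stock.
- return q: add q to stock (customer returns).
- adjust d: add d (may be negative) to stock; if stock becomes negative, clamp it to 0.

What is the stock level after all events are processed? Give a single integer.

Answer: 48

Derivation:
Processing events:
Start: stock = 10
  Event 1 (adjust +1): 10 + 1 = 11
  Event 2 (restock 24): 11 + 24 = 35
  Event 3 (sale 18): sell min(18,35)=18. stock: 35 - 18 = 17. total_sold = 18
  Event 4 (restock 12): 17 + 12 = 29
  Event 5 (return 4): 29 + 4 = 33
  Event 6 (return 1): 33 + 1 = 34
  Event 7 (restock 13): 34 + 13 = 47
  Event 8 (return 7): 47 + 7 = 54
  Event 9 (sale 6): sell min(6,54)=6. stock: 54 - 6 = 48. total_sold = 24
Final: stock = 48, total_sold = 24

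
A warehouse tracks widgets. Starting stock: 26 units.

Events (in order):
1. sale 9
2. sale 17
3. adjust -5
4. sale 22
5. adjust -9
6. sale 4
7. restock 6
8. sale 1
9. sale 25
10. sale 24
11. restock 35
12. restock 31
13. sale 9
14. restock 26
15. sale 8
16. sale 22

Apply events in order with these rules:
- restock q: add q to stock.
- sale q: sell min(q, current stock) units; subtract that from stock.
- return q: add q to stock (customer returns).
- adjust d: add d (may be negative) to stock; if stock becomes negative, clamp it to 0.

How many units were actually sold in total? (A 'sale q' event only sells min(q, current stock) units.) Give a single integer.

Processing events:
Start: stock = 26
  Event 1 (sale 9): sell min(9,26)=9. stock: 26 - 9 = 17. total_sold = 9
  Event 2 (sale 17): sell min(17,17)=17. stock: 17 - 17 = 0. total_sold = 26
  Event 3 (adjust -5): 0 + -5 = 0 (clamped to 0)
  Event 4 (sale 22): sell min(22,0)=0. stock: 0 - 0 = 0. total_sold = 26
  Event 5 (adjust -9): 0 + -9 = 0 (clamped to 0)
  Event 6 (sale 4): sell min(4,0)=0. stock: 0 - 0 = 0. total_sold = 26
  Event 7 (restock 6): 0 + 6 = 6
  Event 8 (sale 1): sell min(1,6)=1. stock: 6 - 1 = 5. total_sold = 27
  Event 9 (sale 25): sell min(25,5)=5. stock: 5 - 5 = 0. total_sold = 32
  Event 10 (sale 24): sell min(24,0)=0. stock: 0 - 0 = 0. total_sold = 32
  Event 11 (restock 35): 0 + 35 = 35
  Event 12 (restock 31): 35 + 31 = 66
  Event 13 (sale 9): sell min(9,66)=9. stock: 66 - 9 = 57. total_sold = 41
  Event 14 (restock 26): 57 + 26 = 83
  Event 15 (sale 8): sell min(8,83)=8. stock: 83 - 8 = 75. total_sold = 49
  Event 16 (sale 22): sell min(22,75)=22. stock: 75 - 22 = 53. total_sold = 71
Final: stock = 53, total_sold = 71

Answer: 71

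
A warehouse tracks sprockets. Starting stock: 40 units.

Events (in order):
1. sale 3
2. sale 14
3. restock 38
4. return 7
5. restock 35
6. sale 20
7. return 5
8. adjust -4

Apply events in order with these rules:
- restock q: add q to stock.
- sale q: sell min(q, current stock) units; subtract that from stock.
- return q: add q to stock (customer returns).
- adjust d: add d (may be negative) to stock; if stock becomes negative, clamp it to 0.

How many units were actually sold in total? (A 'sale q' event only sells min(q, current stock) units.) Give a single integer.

Answer: 37

Derivation:
Processing events:
Start: stock = 40
  Event 1 (sale 3): sell min(3,40)=3. stock: 40 - 3 = 37. total_sold = 3
  Event 2 (sale 14): sell min(14,37)=14. stock: 37 - 14 = 23. total_sold = 17
  Event 3 (restock 38): 23 + 38 = 61
  Event 4 (return 7): 61 + 7 = 68
  Event 5 (restock 35): 68 + 35 = 103
  Event 6 (sale 20): sell min(20,103)=20. stock: 103 - 20 = 83. total_sold = 37
  Event 7 (return 5): 83 + 5 = 88
  Event 8 (adjust -4): 88 + -4 = 84
Final: stock = 84, total_sold = 37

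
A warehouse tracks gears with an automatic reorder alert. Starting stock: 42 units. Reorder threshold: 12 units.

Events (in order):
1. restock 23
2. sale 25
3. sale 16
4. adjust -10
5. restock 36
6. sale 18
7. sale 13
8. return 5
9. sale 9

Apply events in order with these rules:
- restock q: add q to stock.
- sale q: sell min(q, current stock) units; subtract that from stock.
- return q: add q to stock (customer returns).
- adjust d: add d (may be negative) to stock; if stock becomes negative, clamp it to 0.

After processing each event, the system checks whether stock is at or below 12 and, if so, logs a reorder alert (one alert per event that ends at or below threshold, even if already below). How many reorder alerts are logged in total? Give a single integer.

Processing events:
Start: stock = 42
  Event 1 (restock 23): 42 + 23 = 65
  Event 2 (sale 25): sell min(25,65)=25. stock: 65 - 25 = 40. total_sold = 25
  Event 3 (sale 16): sell min(16,40)=16. stock: 40 - 16 = 24. total_sold = 41
  Event 4 (adjust -10): 24 + -10 = 14
  Event 5 (restock 36): 14 + 36 = 50
  Event 6 (sale 18): sell min(18,50)=18. stock: 50 - 18 = 32. total_sold = 59
  Event 7 (sale 13): sell min(13,32)=13. stock: 32 - 13 = 19. total_sold = 72
  Event 8 (return 5): 19 + 5 = 24
  Event 9 (sale 9): sell min(9,24)=9. stock: 24 - 9 = 15. total_sold = 81
Final: stock = 15, total_sold = 81

Checking against threshold 12:
  After event 1: stock=65 > 12
  After event 2: stock=40 > 12
  After event 3: stock=24 > 12
  After event 4: stock=14 > 12
  After event 5: stock=50 > 12
  After event 6: stock=32 > 12
  After event 7: stock=19 > 12
  After event 8: stock=24 > 12
  After event 9: stock=15 > 12
Alert events: []. Count = 0

Answer: 0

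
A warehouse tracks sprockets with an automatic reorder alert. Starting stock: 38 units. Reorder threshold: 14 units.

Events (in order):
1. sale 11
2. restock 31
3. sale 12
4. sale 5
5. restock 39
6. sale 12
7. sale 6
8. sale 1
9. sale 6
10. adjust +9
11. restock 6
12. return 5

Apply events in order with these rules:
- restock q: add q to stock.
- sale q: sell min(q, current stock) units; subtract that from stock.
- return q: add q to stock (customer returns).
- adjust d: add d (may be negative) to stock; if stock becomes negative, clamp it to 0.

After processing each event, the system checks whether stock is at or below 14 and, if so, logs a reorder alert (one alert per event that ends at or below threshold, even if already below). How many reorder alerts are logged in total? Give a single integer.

Answer: 0

Derivation:
Processing events:
Start: stock = 38
  Event 1 (sale 11): sell min(11,38)=11. stock: 38 - 11 = 27. total_sold = 11
  Event 2 (restock 31): 27 + 31 = 58
  Event 3 (sale 12): sell min(12,58)=12. stock: 58 - 12 = 46. total_sold = 23
  Event 4 (sale 5): sell min(5,46)=5. stock: 46 - 5 = 41. total_sold = 28
  Event 5 (restock 39): 41 + 39 = 80
  Event 6 (sale 12): sell min(12,80)=12. stock: 80 - 12 = 68. total_sold = 40
  Event 7 (sale 6): sell min(6,68)=6. stock: 68 - 6 = 62. total_sold = 46
  Event 8 (sale 1): sell min(1,62)=1. stock: 62 - 1 = 61. total_sold = 47
  Event 9 (sale 6): sell min(6,61)=6. stock: 61 - 6 = 55. total_sold = 53
  Event 10 (adjust +9): 55 + 9 = 64
  Event 11 (restock 6): 64 + 6 = 70
  Event 12 (return 5): 70 + 5 = 75
Final: stock = 75, total_sold = 53

Checking against threshold 14:
  After event 1: stock=27 > 14
  After event 2: stock=58 > 14
  After event 3: stock=46 > 14
  After event 4: stock=41 > 14
  After event 5: stock=80 > 14
  After event 6: stock=68 > 14
  After event 7: stock=62 > 14
  After event 8: stock=61 > 14
  After event 9: stock=55 > 14
  After event 10: stock=64 > 14
  After event 11: stock=70 > 14
  After event 12: stock=75 > 14
Alert events: []. Count = 0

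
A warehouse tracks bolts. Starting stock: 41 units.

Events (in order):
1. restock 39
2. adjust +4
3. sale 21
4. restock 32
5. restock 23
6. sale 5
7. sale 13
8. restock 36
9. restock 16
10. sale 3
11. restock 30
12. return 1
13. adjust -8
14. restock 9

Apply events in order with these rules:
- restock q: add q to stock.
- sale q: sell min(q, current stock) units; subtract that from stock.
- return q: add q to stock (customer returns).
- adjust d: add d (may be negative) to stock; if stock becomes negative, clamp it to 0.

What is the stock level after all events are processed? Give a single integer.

Processing events:
Start: stock = 41
  Event 1 (restock 39): 41 + 39 = 80
  Event 2 (adjust +4): 80 + 4 = 84
  Event 3 (sale 21): sell min(21,84)=21. stock: 84 - 21 = 63. total_sold = 21
  Event 4 (restock 32): 63 + 32 = 95
  Event 5 (restock 23): 95 + 23 = 118
  Event 6 (sale 5): sell min(5,118)=5. stock: 118 - 5 = 113. total_sold = 26
  Event 7 (sale 13): sell min(13,113)=13. stock: 113 - 13 = 100. total_sold = 39
  Event 8 (restock 36): 100 + 36 = 136
  Event 9 (restock 16): 136 + 16 = 152
  Event 10 (sale 3): sell min(3,152)=3. stock: 152 - 3 = 149. total_sold = 42
  Event 11 (restock 30): 149 + 30 = 179
  Event 12 (return 1): 179 + 1 = 180
  Event 13 (adjust -8): 180 + -8 = 172
  Event 14 (restock 9): 172 + 9 = 181
Final: stock = 181, total_sold = 42

Answer: 181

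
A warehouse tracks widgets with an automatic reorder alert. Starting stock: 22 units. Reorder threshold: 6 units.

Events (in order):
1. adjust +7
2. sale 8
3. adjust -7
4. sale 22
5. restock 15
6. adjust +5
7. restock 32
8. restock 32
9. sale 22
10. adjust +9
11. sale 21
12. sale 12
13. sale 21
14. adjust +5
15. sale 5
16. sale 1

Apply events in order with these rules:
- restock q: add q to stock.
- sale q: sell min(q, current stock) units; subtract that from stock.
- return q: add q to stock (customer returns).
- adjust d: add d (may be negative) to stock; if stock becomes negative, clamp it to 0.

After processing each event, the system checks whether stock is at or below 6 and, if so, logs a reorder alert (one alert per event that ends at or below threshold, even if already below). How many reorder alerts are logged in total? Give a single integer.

Processing events:
Start: stock = 22
  Event 1 (adjust +7): 22 + 7 = 29
  Event 2 (sale 8): sell min(8,29)=8. stock: 29 - 8 = 21. total_sold = 8
  Event 3 (adjust -7): 21 + -7 = 14
  Event 4 (sale 22): sell min(22,14)=14. stock: 14 - 14 = 0. total_sold = 22
  Event 5 (restock 15): 0 + 15 = 15
  Event 6 (adjust +5): 15 + 5 = 20
  Event 7 (restock 32): 20 + 32 = 52
  Event 8 (restock 32): 52 + 32 = 84
  Event 9 (sale 22): sell min(22,84)=22. stock: 84 - 22 = 62. total_sold = 44
  Event 10 (adjust +9): 62 + 9 = 71
  Event 11 (sale 21): sell min(21,71)=21. stock: 71 - 21 = 50. total_sold = 65
  Event 12 (sale 12): sell min(12,50)=12. stock: 50 - 12 = 38. total_sold = 77
  Event 13 (sale 21): sell min(21,38)=21. stock: 38 - 21 = 17. total_sold = 98
  Event 14 (adjust +5): 17 + 5 = 22
  Event 15 (sale 5): sell min(5,22)=5. stock: 22 - 5 = 17. total_sold = 103
  Event 16 (sale 1): sell min(1,17)=1. stock: 17 - 1 = 16. total_sold = 104
Final: stock = 16, total_sold = 104

Checking against threshold 6:
  After event 1: stock=29 > 6
  After event 2: stock=21 > 6
  After event 3: stock=14 > 6
  After event 4: stock=0 <= 6 -> ALERT
  After event 5: stock=15 > 6
  After event 6: stock=20 > 6
  After event 7: stock=52 > 6
  After event 8: stock=84 > 6
  After event 9: stock=62 > 6
  After event 10: stock=71 > 6
  After event 11: stock=50 > 6
  After event 12: stock=38 > 6
  After event 13: stock=17 > 6
  After event 14: stock=22 > 6
  After event 15: stock=17 > 6
  After event 16: stock=16 > 6
Alert events: [4]. Count = 1

Answer: 1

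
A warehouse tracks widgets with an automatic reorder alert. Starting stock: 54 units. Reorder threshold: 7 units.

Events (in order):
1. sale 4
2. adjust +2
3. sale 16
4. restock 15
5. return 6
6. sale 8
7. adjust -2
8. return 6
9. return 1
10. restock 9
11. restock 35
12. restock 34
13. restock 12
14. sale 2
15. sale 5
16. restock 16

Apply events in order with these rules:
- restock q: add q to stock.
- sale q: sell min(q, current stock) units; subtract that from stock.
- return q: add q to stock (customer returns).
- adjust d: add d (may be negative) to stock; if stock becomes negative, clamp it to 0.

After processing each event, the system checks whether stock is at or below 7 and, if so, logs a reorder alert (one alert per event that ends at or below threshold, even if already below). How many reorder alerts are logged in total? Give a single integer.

Answer: 0

Derivation:
Processing events:
Start: stock = 54
  Event 1 (sale 4): sell min(4,54)=4. stock: 54 - 4 = 50. total_sold = 4
  Event 2 (adjust +2): 50 + 2 = 52
  Event 3 (sale 16): sell min(16,52)=16. stock: 52 - 16 = 36. total_sold = 20
  Event 4 (restock 15): 36 + 15 = 51
  Event 5 (return 6): 51 + 6 = 57
  Event 6 (sale 8): sell min(8,57)=8. stock: 57 - 8 = 49. total_sold = 28
  Event 7 (adjust -2): 49 + -2 = 47
  Event 8 (return 6): 47 + 6 = 53
  Event 9 (return 1): 53 + 1 = 54
  Event 10 (restock 9): 54 + 9 = 63
  Event 11 (restock 35): 63 + 35 = 98
  Event 12 (restock 34): 98 + 34 = 132
  Event 13 (restock 12): 132 + 12 = 144
  Event 14 (sale 2): sell min(2,144)=2. stock: 144 - 2 = 142. total_sold = 30
  Event 15 (sale 5): sell min(5,142)=5. stock: 142 - 5 = 137. total_sold = 35
  Event 16 (restock 16): 137 + 16 = 153
Final: stock = 153, total_sold = 35

Checking against threshold 7:
  After event 1: stock=50 > 7
  After event 2: stock=52 > 7
  After event 3: stock=36 > 7
  After event 4: stock=51 > 7
  After event 5: stock=57 > 7
  After event 6: stock=49 > 7
  After event 7: stock=47 > 7
  After event 8: stock=53 > 7
  After event 9: stock=54 > 7
  After event 10: stock=63 > 7
  After event 11: stock=98 > 7
  After event 12: stock=132 > 7
  After event 13: stock=144 > 7
  After event 14: stock=142 > 7
  After event 15: stock=137 > 7
  After event 16: stock=153 > 7
Alert events: []. Count = 0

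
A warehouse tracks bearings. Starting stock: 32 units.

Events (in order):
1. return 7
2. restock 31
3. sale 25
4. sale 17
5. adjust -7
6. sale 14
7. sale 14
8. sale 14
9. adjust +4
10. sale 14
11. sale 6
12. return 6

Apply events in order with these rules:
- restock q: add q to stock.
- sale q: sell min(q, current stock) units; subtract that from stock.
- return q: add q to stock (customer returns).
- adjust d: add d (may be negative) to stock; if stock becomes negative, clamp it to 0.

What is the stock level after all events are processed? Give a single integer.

Answer: 6

Derivation:
Processing events:
Start: stock = 32
  Event 1 (return 7): 32 + 7 = 39
  Event 2 (restock 31): 39 + 31 = 70
  Event 3 (sale 25): sell min(25,70)=25. stock: 70 - 25 = 45. total_sold = 25
  Event 4 (sale 17): sell min(17,45)=17. stock: 45 - 17 = 28. total_sold = 42
  Event 5 (adjust -7): 28 + -7 = 21
  Event 6 (sale 14): sell min(14,21)=14. stock: 21 - 14 = 7. total_sold = 56
  Event 7 (sale 14): sell min(14,7)=7. stock: 7 - 7 = 0. total_sold = 63
  Event 8 (sale 14): sell min(14,0)=0. stock: 0 - 0 = 0. total_sold = 63
  Event 9 (adjust +4): 0 + 4 = 4
  Event 10 (sale 14): sell min(14,4)=4. stock: 4 - 4 = 0. total_sold = 67
  Event 11 (sale 6): sell min(6,0)=0. stock: 0 - 0 = 0. total_sold = 67
  Event 12 (return 6): 0 + 6 = 6
Final: stock = 6, total_sold = 67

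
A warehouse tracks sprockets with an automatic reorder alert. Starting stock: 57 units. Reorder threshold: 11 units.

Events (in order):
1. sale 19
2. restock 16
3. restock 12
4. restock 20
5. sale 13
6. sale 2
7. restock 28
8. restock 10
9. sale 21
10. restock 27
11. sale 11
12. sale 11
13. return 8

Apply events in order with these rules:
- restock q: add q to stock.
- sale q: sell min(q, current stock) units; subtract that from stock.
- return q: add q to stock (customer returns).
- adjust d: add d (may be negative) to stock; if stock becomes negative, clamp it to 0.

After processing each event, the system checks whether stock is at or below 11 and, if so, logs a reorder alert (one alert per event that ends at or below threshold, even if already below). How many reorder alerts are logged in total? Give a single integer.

Processing events:
Start: stock = 57
  Event 1 (sale 19): sell min(19,57)=19. stock: 57 - 19 = 38. total_sold = 19
  Event 2 (restock 16): 38 + 16 = 54
  Event 3 (restock 12): 54 + 12 = 66
  Event 4 (restock 20): 66 + 20 = 86
  Event 5 (sale 13): sell min(13,86)=13. stock: 86 - 13 = 73. total_sold = 32
  Event 6 (sale 2): sell min(2,73)=2. stock: 73 - 2 = 71. total_sold = 34
  Event 7 (restock 28): 71 + 28 = 99
  Event 8 (restock 10): 99 + 10 = 109
  Event 9 (sale 21): sell min(21,109)=21. stock: 109 - 21 = 88. total_sold = 55
  Event 10 (restock 27): 88 + 27 = 115
  Event 11 (sale 11): sell min(11,115)=11. stock: 115 - 11 = 104. total_sold = 66
  Event 12 (sale 11): sell min(11,104)=11. stock: 104 - 11 = 93. total_sold = 77
  Event 13 (return 8): 93 + 8 = 101
Final: stock = 101, total_sold = 77

Checking against threshold 11:
  After event 1: stock=38 > 11
  After event 2: stock=54 > 11
  After event 3: stock=66 > 11
  After event 4: stock=86 > 11
  After event 5: stock=73 > 11
  After event 6: stock=71 > 11
  After event 7: stock=99 > 11
  After event 8: stock=109 > 11
  After event 9: stock=88 > 11
  After event 10: stock=115 > 11
  After event 11: stock=104 > 11
  After event 12: stock=93 > 11
  After event 13: stock=101 > 11
Alert events: []. Count = 0

Answer: 0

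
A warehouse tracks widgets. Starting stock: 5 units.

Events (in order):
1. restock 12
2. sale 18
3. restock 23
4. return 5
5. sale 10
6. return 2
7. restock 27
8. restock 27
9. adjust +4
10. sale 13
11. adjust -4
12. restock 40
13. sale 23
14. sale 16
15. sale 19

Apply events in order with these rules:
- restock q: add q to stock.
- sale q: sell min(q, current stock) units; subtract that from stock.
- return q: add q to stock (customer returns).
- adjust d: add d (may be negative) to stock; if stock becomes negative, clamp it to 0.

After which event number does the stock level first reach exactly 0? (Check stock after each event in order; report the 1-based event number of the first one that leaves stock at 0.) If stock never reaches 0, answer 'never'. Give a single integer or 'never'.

Answer: 2

Derivation:
Processing events:
Start: stock = 5
  Event 1 (restock 12): 5 + 12 = 17
  Event 2 (sale 18): sell min(18,17)=17. stock: 17 - 17 = 0. total_sold = 17
  Event 3 (restock 23): 0 + 23 = 23
  Event 4 (return 5): 23 + 5 = 28
  Event 5 (sale 10): sell min(10,28)=10. stock: 28 - 10 = 18. total_sold = 27
  Event 6 (return 2): 18 + 2 = 20
  Event 7 (restock 27): 20 + 27 = 47
  Event 8 (restock 27): 47 + 27 = 74
  Event 9 (adjust +4): 74 + 4 = 78
  Event 10 (sale 13): sell min(13,78)=13. stock: 78 - 13 = 65. total_sold = 40
  Event 11 (adjust -4): 65 + -4 = 61
  Event 12 (restock 40): 61 + 40 = 101
  Event 13 (sale 23): sell min(23,101)=23. stock: 101 - 23 = 78. total_sold = 63
  Event 14 (sale 16): sell min(16,78)=16. stock: 78 - 16 = 62. total_sold = 79
  Event 15 (sale 19): sell min(19,62)=19. stock: 62 - 19 = 43. total_sold = 98
Final: stock = 43, total_sold = 98

First zero at event 2.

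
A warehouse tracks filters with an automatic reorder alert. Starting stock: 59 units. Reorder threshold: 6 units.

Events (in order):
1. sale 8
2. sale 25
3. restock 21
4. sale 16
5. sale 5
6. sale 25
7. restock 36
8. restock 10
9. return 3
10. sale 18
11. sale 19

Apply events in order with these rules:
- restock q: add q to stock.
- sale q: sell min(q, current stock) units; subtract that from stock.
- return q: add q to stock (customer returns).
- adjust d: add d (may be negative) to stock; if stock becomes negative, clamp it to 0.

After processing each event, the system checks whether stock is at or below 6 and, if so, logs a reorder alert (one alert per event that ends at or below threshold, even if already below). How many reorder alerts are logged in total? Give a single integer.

Processing events:
Start: stock = 59
  Event 1 (sale 8): sell min(8,59)=8. stock: 59 - 8 = 51. total_sold = 8
  Event 2 (sale 25): sell min(25,51)=25. stock: 51 - 25 = 26. total_sold = 33
  Event 3 (restock 21): 26 + 21 = 47
  Event 4 (sale 16): sell min(16,47)=16. stock: 47 - 16 = 31. total_sold = 49
  Event 5 (sale 5): sell min(5,31)=5. stock: 31 - 5 = 26. total_sold = 54
  Event 6 (sale 25): sell min(25,26)=25. stock: 26 - 25 = 1. total_sold = 79
  Event 7 (restock 36): 1 + 36 = 37
  Event 8 (restock 10): 37 + 10 = 47
  Event 9 (return 3): 47 + 3 = 50
  Event 10 (sale 18): sell min(18,50)=18. stock: 50 - 18 = 32. total_sold = 97
  Event 11 (sale 19): sell min(19,32)=19. stock: 32 - 19 = 13. total_sold = 116
Final: stock = 13, total_sold = 116

Checking against threshold 6:
  After event 1: stock=51 > 6
  After event 2: stock=26 > 6
  After event 3: stock=47 > 6
  After event 4: stock=31 > 6
  After event 5: stock=26 > 6
  After event 6: stock=1 <= 6 -> ALERT
  After event 7: stock=37 > 6
  After event 8: stock=47 > 6
  After event 9: stock=50 > 6
  After event 10: stock=32 > 6
  After event 11: stock=13 > 6
Alert events: [6]. Count = 1

Answer: 1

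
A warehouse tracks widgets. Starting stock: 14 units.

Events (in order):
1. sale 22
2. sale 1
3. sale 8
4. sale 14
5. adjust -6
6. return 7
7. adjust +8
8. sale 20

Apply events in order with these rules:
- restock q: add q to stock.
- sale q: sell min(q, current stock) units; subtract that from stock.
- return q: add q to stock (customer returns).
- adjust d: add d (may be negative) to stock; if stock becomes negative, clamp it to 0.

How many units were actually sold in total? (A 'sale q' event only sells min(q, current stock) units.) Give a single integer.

Answer: 29

Derivation:
Processing events:
Start: stock = 14
  Event 1 (sale 22): sell min(22,14)=14. stock: 14 - 14 = 0. total_sold = 14
  Event 2 (sale 1): sell min(1,0)=0. stock: 0 - 0 = 0. total_sold = 14
  Event 3 (sale 8): sell min(8,0)=0. stock: 0 - 0 = 0. total_sold = 14
  Event 4 (sale 14): sell min(14,0)=0. stock: 0 - 0 = 0. total_sold = 14
  Event 5 (adjust -6): 0 + -6 = 0 (clamped to 0)
  Event 6 (return 7): 0 + 7 = 7
  Event 7 (adjust +8): 7 + 8 = 15
  Event 8 (sale 20): sell min(20,15)=15. stock: 15 - 15 = 0. total_sold = 29
Final: stock = 0, total_sold = 29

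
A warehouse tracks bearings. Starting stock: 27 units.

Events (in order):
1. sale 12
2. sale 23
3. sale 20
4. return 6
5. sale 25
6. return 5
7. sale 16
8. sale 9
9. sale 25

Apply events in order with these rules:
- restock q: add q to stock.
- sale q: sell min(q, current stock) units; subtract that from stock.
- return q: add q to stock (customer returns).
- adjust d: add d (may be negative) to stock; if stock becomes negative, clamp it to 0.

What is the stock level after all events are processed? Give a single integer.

Processing events:
Start: stock = 27
  Event 1 (sale 12): sell min(12,27)=12. stock: 27 - 12 = 15. total_sold = 12
  Event 2 (sale 23): sell min(23,15)=15. stock: 15 - 15 = 0. total_sold = 27
  Event 3 (sale 20): sell min(20,0)=0. stock: 0 - 0 = 0. total_sold = 27
  Event 4 (return 6): 0 + 6 = 6
  Event 5 (sale 25): sell min(25,6)=6. stock: 6 - 6 = 0. total_sold = 33
  Event 6 (return 5): 0 + 5 = 5
  Event 7 (sale 16): sell min(16,5)=5. stock: 5 - 5 = 0. total_sold = 38
  Event 8 (sale 9): sell min(9,0)=0. stock: 0 - 0 = 0. total_sold = 38
  Event 9 (sale 25): sell min(25,0)=0. stock: 0 - 0 = 0. total_sold = 38
Final: stock = 0, total_sold = 38

Answer: 0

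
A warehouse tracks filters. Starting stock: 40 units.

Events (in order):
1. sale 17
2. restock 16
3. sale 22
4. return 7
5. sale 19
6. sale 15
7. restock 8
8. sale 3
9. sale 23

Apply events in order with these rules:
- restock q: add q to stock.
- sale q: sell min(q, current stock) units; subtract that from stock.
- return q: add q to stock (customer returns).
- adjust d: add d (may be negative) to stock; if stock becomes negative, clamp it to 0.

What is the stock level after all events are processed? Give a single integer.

Answer: 0

Derivation:
Processing events:
Start: stock = 40
  Event 1 (sale 17): sell min(17,40)=17. stock: 40 - 17 = 23. total_sold = 17
  Event 2 (restock 16): 23 + 16 = 39
  Event 3 (sale 22): sell min(22,39)=22. stock: 39 - 22 = 17. total_sold = 39
  Event 4 (return 7): 17 + 7 = 24
  Event 5 (sale 19): sell min(19,24)=19. stock: 24 - 19 = 5. total_sold = 58
  Event 6 (sale 15): sell min(15,5)=5. stock: 5 - 5 = 0. total_sold = 63
  Event 7 (restock 8): 0 + 8 = 8
  Event 8 (sale 3): sell min(3,8)=3. stock: 8 - 3 = 5. total_sold = 66
  Event 9 (sale 23): sell min(23,5)=5. stock: 5 - 5 = 0. total_sold = 71
Final: stock = 0, total_sold = 71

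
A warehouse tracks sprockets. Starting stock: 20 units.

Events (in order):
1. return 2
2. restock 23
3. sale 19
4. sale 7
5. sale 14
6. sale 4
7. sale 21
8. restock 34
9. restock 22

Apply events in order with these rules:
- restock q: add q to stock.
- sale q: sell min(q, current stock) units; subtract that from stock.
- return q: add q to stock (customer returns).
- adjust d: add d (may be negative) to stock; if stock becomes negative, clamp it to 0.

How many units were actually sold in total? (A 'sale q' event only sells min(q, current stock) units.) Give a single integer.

Processing events:
Start: stock = 20
  Event 1 (return 2): 20 + 2 = 22
  Event 2 (restock 23): 22 + 23 = 45
  Event 3 (sale 19): sell min(19,45)=19. stock: 45 - 19 = 26. total_sold = 19
  Event 4 (sale 7): sell min(7,26)=7. stock: 26 - 7 = 19. total_sold = 26
  Event 5 (sale 14): sell min(14,19)=14. stock: 19 - 14 = 5. total_sold = 40
  Event 6 (sale 4): sell min(4,5)=4. stock: 5 - 4 = 1. total_sold = 44
  Event 7 (sale 21): sell min(21,1)=1. stock: 1 - 1 = 0. total_sold = 45
  Event 8 (restock 34): 0 + 34 = 34
  Event 9 (restock 22): 34 + 22 = 56
Final: stock = 56, total_sold = 45

Answer: 45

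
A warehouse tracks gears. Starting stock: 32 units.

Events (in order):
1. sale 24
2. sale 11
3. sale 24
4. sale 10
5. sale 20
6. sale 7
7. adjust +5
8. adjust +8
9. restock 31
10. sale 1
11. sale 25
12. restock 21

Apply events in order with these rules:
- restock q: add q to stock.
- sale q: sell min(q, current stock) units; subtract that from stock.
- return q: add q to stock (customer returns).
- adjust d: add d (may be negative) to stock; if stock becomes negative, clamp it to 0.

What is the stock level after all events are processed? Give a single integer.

Answer: 39

Derivation:
Processing events:
Start: stock = 32
  Event 1 (sale 24): sell min(24,32)=24. stock: 32 - 24 = 8. total_sold = 24
  Event 2 (sale 11): sell min(11,8)=8. stock: 8 - 8 = 0. total_sold = 32
  Event 3 (sale 24): sell min(24,0)=0. stock: 0 - 0 = 0. total_sold = 32
  Event 4 (sale 10): sell min(10,0)=0. stock: 0 - 0 = 0. total_sold = 32
  Event 5 (sale 20): sell min(20,0)=0. stock: 0 - 0 = 0. total_sold = 32
  Event 6 (sale 7): sell min(7,0)=0. stock: 0 - 0 = 0. total_sold = 32
  Event 7 (adjust +5): 0 + 5 = 5
  Event 8 (adjust +8): 5 + 8 = 13
  Event 9 (restock 31): 13 + 31 = 44
  Event 10 (sale 1): sell min(1,44)=1. stock: 44 - 1 = 43. total_sold = 33
  Event 11 (sale 25): sell min(25,43)=25. stock: 43 - 25 = 18. total_sold = 58
  Event 12 (restock 21): 18 + 21 = 39
Final: stock = 39, total_sold = 58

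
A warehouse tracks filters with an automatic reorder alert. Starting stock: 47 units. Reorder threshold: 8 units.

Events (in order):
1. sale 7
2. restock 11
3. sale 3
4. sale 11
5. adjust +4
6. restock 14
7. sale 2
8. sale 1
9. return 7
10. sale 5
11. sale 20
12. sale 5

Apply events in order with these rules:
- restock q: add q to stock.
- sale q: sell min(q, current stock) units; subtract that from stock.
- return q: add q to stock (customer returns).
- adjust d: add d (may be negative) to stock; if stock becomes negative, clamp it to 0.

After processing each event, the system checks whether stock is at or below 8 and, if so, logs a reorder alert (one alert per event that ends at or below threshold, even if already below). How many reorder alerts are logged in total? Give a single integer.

Answer: 0

Derivation:
Processing events:
Start: stock = 47
  Event 1 (sale 7): sell min(7,47)=7. stock: 47 - 7 = 40. total_sold = 7
  Event 2 (restock 11): 40 + 11 = 51
  Event 3 (sale 3): sell min(3,51)=3. stock: 51 - 3 = 48. total_sold = 10
  Event 4 (sale 11): sell min(11,48)=11. stock: 48 - 11 = 37. total_sold = 21
  Event 5 (adjust +4): 37 + 4 = 41
  Event 6 (restock 14): 41 + 14 = 55
  Event 7 (sale 2): sell min(2,55)=2. stock: 55 - 2 = 53. total_sold = 23
  Event 8 (sale 1): sell min(1,53)=1. stock: 53 - 1 = 52. total_sold = 24
  Event 9 (return 7): 52 + 7 = 59
  Event 10 (sale 5): sell min(5,59)=5. stock: 59 - 5 = 54. total_sold = 29
  Event 11 (sale 20): sell min(20,54)=20. stock: 54 - 20 = 34. total_sold = 49
  Event 12 (sale 5): sell min(5,34)=5. stock: 34 - 5 = 29. total_sold = 54
Final: stock = 29, total_sold = 54

Checking against threshold 8:
  After event 1: stock=40 > 8
  After event 2: stock=51 > 8
  After event 3: stock=48 > 8
  After event 4: stock=37 > 8
  After event 5: stock=41 > 8
  After event 6: stock=55 > 8
  After event 7: stock=53 > 8
  After event 8: stock=52 > 8
  After event 9: stock=59 > 8
  After event 10: stock=54 > 8
  After event 11: stock=34 > 8
  After event 12: stock=29 > 8
Alert events: []. Count = 0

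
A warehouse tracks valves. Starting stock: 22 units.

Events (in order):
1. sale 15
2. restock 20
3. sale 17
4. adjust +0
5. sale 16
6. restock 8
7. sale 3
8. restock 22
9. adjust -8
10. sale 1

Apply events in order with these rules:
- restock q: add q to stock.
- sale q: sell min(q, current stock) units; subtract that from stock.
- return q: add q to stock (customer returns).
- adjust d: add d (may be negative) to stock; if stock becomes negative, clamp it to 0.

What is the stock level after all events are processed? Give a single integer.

Answer: 18

Derivation:
Processing events:
Start: stock = 22
  Event 1 (sale 15): sell min(15,22)=15. stock: 22 - 15 = 7. total_sold = 15
  Event 2 (restock 20): 7 + 20 = 27
  Event 3 (sale 17): sell min(17,27)=17. stock: 27 - 17 = 10. total_sold = 32
  Event 4 (adjust +0): 10 + 0 = 10
  Event 5 (sale 16): sell min(16,10)=10. stock: 10 - 10 = 0. total_sold = 42
  Event 6 (restock 8): 0 + 8 = 8
  Event 7 (sale 3): sell min(3,8)=3. stock: 8 - 3 = 5. total_sold = 45
  Event 8 (restock 22): 5 + 22 = 27
  Event 9 (adjust -8): 27 + -8 = 19
  Event 10 (sale 1): sell min(1,19)=1. stock: 19 - 1 = 18. total_sold = 46
Final: stock = 18, total_sold = 46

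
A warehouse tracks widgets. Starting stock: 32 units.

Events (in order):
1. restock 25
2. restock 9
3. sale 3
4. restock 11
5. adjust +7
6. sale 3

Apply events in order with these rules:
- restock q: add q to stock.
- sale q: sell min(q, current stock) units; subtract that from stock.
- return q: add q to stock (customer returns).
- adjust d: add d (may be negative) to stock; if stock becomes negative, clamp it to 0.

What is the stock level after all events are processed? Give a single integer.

Processing events:
Start: stock = 32
  Event 1 (restock 25): 32 + 25 = 57
  Event 2 (restock 9): 57 + 9 = 66
  Event 3 (sale 3): sell min(3,66)=3. stock: 66 - 3 = 63. total_sold = 3
  Event 4 (restock 11): 63 + 11 = 74
  Event 5 (adjust +7): 74 + 7 = 81
  Event 6 (sale 3): sell min(3,81)=3. stock: 81 - 3 = 78. total_sold = 6
Final: stock = 78, total_sold = 6

Answer: 78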